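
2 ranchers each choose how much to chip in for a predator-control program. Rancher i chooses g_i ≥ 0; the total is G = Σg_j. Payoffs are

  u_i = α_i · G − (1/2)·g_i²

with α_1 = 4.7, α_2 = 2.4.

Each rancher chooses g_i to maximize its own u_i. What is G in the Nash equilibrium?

Rancher i's FOC: ∂u_i/∂g_i = α_i − g_i = 0, so g_i* = α_i.
NE contributions = (4.7, 2.4); G = 7.1.

7.1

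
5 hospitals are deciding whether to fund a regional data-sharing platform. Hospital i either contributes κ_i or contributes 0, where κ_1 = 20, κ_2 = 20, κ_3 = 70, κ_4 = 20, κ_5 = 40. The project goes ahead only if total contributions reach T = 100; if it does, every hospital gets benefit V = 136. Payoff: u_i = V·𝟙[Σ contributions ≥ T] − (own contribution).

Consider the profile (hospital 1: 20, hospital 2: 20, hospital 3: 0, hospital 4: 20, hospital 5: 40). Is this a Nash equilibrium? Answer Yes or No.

Total = 100 ≥ 100: provided.
Hospital 1 (pledges 20, payoff 116): dropping to 0 → total 80, payoff 0. No gain.
Hospital 2 (pledges 20, payoff 116): dropping to 0 → total 80, payoff 0. No gain.
Hospital 3 (pledges 0, payoff 136): pledging 70 → total 170, payoff 66. No gain.
Hospital 4 (pledges 20, payoff 116): dropping to 0 → total 80, payoff 0. No gain.
Hospital 5 (pledges 40, payoff 96): dropping to 0 → total 60, payoff 0. No gain.

Yes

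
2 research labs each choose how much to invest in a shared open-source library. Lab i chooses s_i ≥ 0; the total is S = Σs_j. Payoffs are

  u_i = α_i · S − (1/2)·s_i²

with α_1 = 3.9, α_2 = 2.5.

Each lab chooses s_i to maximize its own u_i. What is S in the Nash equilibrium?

6.4

Lab i's FOC: ∂u_i/∂s_i = α_i − s_i = 0, so s_i* = α_i.
NE contributions = (3.9, 2.5); S = 6.4.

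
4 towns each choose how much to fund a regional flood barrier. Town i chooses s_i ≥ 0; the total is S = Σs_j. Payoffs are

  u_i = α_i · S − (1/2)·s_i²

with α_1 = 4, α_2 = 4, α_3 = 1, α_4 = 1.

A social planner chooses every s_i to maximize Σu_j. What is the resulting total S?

40

Planner FOC: ∂(Σu_j)/∂s_i = (Σα_j) − s_i = 0, so s_i^SO = Σα_j = 10 for every i; S^SO = 40.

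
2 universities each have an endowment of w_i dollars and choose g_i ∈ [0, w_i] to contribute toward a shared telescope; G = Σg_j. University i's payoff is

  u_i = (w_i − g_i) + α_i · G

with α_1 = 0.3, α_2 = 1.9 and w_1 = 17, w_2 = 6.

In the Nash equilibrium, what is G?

6

∂u_i/∂g_i = α_i − 1, so university i contributes w_i if α_i > 1, else 0.
α_i > 1 for i ∈ {2}; NE contributions (0, 6), G = 6.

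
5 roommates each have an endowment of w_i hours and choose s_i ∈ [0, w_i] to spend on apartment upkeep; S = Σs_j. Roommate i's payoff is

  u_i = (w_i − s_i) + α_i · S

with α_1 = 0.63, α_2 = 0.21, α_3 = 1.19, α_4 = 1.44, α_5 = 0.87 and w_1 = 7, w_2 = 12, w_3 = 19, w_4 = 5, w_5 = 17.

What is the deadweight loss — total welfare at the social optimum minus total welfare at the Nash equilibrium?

∂u_i/∂s_i = α_i − 1, so roommate i contributes w_i if α_i > 1, else 0.
α_i > 1 for i ∈ {3, 4}; NE contributions (0, 0, 19, 5, 0), S = 24.
W^NE = Σw_i − S^NE + (Σα_i)·S^NE = 60 + 3.34·24 = 140.16.
Planner: ∂(Σu_j)/∂s_i = Σα_j − 1 = 3.34 > 0, so everyone contributes w_i; S^SO = 60, W^SO = 60 + 3.34·60 = 260.4.
Deadweight loss = 120.24.

120.24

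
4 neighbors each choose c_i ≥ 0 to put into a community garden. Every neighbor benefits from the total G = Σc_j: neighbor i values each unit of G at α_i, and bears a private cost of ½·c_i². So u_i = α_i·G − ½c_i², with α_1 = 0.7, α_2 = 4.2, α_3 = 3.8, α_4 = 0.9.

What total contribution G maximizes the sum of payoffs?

38.4

Planner FOC: ∂(Σu_j)/∂c_i = (Σα_j) − c_i = 0, so c_i^SO = Σα_j = 9.6 for every i; G^SO = 38.4.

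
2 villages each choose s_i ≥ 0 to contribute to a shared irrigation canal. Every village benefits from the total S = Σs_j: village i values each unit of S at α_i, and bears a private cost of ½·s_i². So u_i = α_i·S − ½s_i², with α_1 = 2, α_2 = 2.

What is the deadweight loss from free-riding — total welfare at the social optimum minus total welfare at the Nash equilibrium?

4

Village i's FOC: ∂u_i/∂s_i = α_i − s_i = 0, so s_i* = α_i.
NE contributions = (2, 2); S = 4.
W^NE = (Σα)·S − ½Σα_i² = 4² − ½·8 = 12.
Planner sets s_i = Σα_j = 4 for every i, so S^SO = 2·4 = 8.
W^SO = (Σα)·S^SO − ½·2·(Σα)² = (2/2)·4² = 16.
Deadweight loss = W^SO − W^NE = 4.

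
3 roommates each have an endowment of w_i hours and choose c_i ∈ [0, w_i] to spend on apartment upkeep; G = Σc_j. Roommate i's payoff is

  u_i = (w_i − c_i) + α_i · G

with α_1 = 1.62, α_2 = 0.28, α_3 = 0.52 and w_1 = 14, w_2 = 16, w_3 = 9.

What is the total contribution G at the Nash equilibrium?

∂u_i/∂c_i = α_i − 1, so roommate i contributes w_i if α_i > 1, else 0.
α_i > 1 for i ∈ {1}; NE contributions (14, 0, 0), G = 14.

14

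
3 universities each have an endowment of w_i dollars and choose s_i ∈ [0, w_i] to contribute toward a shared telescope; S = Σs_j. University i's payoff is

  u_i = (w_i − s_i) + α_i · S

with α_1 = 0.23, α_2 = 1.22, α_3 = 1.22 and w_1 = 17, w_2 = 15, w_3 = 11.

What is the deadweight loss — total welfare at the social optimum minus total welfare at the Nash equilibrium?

28.39

∂u_i/∂s_i = α_i − 1, so university i contributes w_i if α_i > 1, else 0.
α_i > 1 for i ∈ {2, 3}; NE contributions (0, 15, 11), S = 26.
W^NE = Σw_i − S^NE + (Σα_i)·S^NE = 43 + 1.67·26 = 86.42.
Planner: ∂(Σu_j)/∂s_i = Σα_j − 1 = 1.67 > 0, so everyone contributes w_i; S^SO = 43, W^SO = 43 + 1.67·43 = 114.81.
Deadweight loss = 28.39.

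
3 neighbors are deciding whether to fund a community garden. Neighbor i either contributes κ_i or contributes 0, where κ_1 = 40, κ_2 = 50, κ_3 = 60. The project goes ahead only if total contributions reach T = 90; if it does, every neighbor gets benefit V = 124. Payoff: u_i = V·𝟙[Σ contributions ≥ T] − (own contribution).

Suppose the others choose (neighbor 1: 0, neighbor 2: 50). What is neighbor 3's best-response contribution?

60

Others' total = 50. Contributing 60 brings total to 110 ≥ 90: gain V − κ_3 = 64.
Best response: 60.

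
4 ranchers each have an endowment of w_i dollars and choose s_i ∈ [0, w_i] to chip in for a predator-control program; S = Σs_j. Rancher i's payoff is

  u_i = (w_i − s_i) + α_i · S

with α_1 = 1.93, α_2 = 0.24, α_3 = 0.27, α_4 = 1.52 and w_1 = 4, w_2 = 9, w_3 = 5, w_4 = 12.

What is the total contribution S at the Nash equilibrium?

16

∂u_i/∂s_i = α_i − 1, so rancher i contributes w_i if α_i > 1, else 0.
α_i > 1 for i ∈ {1, 4}; NE contributions (4, 0, 0, 12), S = 16.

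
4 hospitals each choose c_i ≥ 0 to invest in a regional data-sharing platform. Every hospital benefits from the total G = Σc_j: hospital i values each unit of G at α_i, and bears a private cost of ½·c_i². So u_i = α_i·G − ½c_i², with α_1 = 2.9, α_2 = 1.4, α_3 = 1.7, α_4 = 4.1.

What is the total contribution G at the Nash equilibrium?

10.1

Hospital i's FOC: ∂u_i/∂c_i = α_i − c_i = 0, so c_i* = α_i.
NE contributions = (2.9, 1.4, 1.7, 4.1); G = 10.1.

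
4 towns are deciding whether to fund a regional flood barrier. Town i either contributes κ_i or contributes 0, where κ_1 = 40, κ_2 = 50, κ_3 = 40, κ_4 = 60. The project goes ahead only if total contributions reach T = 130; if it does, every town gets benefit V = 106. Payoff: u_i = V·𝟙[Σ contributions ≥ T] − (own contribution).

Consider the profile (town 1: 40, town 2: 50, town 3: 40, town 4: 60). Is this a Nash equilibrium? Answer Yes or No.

Total = 190 ≥ 130: provided.
Town 1 (pledges 40, payoff 66): dropping to 0 → total 150, payoff 106. Profitable deviation.

No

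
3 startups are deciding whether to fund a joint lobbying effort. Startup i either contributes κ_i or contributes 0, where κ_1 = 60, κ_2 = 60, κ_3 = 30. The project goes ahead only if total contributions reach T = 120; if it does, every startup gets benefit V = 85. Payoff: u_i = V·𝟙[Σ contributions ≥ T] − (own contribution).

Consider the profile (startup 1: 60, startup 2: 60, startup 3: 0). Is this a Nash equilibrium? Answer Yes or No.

Total = 120 ≥ 120: provided.
Startup 1 (pledges 60, payoff 25): dropping to 0 → total 60, payoff 0. No gain.
Startup 2 (pledges 60, payoff 25): dropping to 0 → total 60, payoff 0. No gain.
Startup 3 (pledges 0, payoff 85): pledging 30 → total 150, payoff 55. No gain.

Yes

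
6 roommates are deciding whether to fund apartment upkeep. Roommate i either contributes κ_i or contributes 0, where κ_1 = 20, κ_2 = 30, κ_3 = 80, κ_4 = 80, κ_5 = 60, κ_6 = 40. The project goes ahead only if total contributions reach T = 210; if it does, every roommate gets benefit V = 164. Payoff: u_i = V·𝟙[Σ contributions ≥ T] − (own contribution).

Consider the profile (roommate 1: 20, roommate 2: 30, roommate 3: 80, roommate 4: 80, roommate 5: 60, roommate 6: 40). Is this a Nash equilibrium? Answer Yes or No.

No

Total = 310 ≥ 210: provided.
Roommate 1 (pledges 20, payoff 144): dropping to 0 → total 290, payoff 164. Profitable deviation.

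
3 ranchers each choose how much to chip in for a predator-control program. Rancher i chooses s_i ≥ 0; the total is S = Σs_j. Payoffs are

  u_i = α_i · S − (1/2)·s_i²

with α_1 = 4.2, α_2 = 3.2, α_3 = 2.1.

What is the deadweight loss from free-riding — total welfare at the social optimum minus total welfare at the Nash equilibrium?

Rancher i's FOC: ∂u_i/∂s_i = α_i − s_i = 0, so s_i* = α_i.
NE contributions = (4.2, 3.2, 2.1); S = 9.5.
W^NE = (Σα)·S − ½Σα_i² = 9.5² − ½·32.29 = 74.105.
Planner sets s_i = Σα_j = 9.5 for every i, so S^SO = 3·9.5 = 28.5.
W^SO = (Σα)·S^SO − ½·3·(Σα)² = (3/2)·9.5² = 135.375.
Deadweight loss = W^SO − W^NE = 61.27.

61.27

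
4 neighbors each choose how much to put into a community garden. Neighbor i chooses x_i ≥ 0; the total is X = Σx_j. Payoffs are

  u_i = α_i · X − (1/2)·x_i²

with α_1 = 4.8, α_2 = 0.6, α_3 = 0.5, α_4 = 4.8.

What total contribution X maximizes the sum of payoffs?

Planner FOC: ∂(Σu_j)/∂x_i = (Σα_j) − x_i = 0, so x_i^SO = Σα_j = 10.7 for every i; X^SO = 42.8.

42.8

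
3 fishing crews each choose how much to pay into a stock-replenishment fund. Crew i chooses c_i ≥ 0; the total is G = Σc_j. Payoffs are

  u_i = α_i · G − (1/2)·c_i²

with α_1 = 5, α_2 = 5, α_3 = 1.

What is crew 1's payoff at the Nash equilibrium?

42.5

Crew i's FOC: ∂u_i/∂c_i = α_i − c_i = 0, so c_i* = α_i.
NE contributions = (5, 5, 1); G = 11.
u_1 = α_1·G − ½·(c_1)² = 5·11 − ½·5² = 42.5.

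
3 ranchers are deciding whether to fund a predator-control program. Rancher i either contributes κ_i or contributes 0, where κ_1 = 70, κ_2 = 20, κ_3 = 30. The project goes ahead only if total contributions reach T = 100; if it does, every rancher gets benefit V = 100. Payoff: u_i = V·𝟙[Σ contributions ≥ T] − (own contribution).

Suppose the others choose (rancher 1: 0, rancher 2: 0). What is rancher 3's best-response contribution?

0

Others' total = 0. Even contributing 30 gives 30 < 100: no benefit either way.
Best response: 0.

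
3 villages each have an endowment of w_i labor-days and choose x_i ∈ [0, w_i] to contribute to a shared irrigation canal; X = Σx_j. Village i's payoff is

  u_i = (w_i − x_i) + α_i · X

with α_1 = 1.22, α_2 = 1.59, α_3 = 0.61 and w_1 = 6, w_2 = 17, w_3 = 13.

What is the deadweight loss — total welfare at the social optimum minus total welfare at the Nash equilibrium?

31.46

∂u_i/∂x_i = α_i − 1, so village i contributes w_i if α_i > 1, else 0.
α_i > 1 for i ∈ {1, 2}; NE contributions (6, 17, 0), X = 23.
W^NE = Σw_i − X^NE + (Σα_i)·X^NE = 36 + 2.42·23 = 91.66.
Planner: ∂(Σu_j)/∂x_i = Σα_j − 1 = 2.42 > 0, so everyone contributes w_i; X^SO = 36, W^SO = 36 + 2.42·36 = 123.12.
Deadweight loss = 31.46.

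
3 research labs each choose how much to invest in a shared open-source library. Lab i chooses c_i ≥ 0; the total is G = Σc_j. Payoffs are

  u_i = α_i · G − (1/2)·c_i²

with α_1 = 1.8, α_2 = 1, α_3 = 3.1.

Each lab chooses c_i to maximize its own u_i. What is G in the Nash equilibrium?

5.9

Lab i's FOC: ∂u_i/∂c_i = α_i − c_i = 0, so c_i* = α_i.
NE contributions = (1.8, 1, 3.1); G = 5.9.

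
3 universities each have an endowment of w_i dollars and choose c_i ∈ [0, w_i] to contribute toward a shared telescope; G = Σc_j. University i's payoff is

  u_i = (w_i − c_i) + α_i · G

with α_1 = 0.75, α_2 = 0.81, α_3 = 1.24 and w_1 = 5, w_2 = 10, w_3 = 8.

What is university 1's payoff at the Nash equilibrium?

∂u_i/∂c_i = α_i − 1, so university i contributes w_i if α_i > 1, else 0.
α_i > 1 for i ∈ {3}; NE contributions (0, 0, 8), G = 8.
u_1 = (5 − 0) + 0.75·8 = 11.

11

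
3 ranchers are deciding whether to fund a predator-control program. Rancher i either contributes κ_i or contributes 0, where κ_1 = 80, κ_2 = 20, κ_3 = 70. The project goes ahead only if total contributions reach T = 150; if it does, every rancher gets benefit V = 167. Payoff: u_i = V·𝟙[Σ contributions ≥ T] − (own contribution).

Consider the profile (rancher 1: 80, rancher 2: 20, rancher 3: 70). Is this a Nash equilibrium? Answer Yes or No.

Total = 170 ≥ 150: provided.
Rancher 1 (pledges 80, payoff 87): dropping to 0 → total 90, payoff 0. No gain.
Rancher 2 (pledges 20, payoff 147): dropping to 0 → total 150, payoff 167. Profitable deviation.

No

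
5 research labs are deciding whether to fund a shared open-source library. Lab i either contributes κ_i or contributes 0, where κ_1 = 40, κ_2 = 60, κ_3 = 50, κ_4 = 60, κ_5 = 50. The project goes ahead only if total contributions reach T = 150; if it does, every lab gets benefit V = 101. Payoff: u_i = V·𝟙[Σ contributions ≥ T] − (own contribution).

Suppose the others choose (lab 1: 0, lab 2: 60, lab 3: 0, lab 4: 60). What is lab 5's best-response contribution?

Others' total = 120. Contributing 50 brings total to 170 ≥ 150: gain V − κ_5 = 51.
Best response: 50.

50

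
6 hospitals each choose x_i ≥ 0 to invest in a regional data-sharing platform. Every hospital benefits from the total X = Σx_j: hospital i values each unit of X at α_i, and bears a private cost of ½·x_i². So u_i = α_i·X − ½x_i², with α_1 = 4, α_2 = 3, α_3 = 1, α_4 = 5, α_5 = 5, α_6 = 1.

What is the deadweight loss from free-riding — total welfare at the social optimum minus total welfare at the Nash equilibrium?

760.5

Hospital i's FOC: ∂u_i/∂x_i = α_i − x_i = 0, so x_i* = α_i.
NE contributions = (4, 3, 1, 5, 5, 1); X = 19.
W^NE = (Σα)·X − ½Σα_i² = 19² − ½·77 = 322.5.
Planner sets x_i = Σα_j = 19 for every i, so X^SO = 6·19 = 114.
W^SO = (Σα)·X^SO − ½·6·(Σα)² = (6/2)·19² = 1083.
Deadweight loss = W^SO − W^NE = 760.5.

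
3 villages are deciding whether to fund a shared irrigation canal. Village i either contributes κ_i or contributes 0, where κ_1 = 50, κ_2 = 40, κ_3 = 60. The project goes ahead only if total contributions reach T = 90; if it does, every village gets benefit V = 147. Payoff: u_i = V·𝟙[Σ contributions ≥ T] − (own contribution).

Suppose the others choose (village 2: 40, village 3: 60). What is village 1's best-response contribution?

Others' total = 100 ≥ 90; contributing adds cost 50 for no extra benefit.
Best response: 0.

0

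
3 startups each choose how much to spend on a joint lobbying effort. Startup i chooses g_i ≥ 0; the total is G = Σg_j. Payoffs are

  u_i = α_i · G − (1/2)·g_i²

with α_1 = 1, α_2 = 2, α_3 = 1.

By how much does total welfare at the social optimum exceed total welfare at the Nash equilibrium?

Startup i's FOC: ∂u_i/∂g_i = α_i − g_i = 0, so g_i* = α_i.
NE contributions = (1, 2, 1); G = 4.
W^NE = (Σα)·G − ½Σα_i² = 4² − ½·6 = 13.
Planner sets g_i = Σα_j = 4 for every i, so G^SO = 3·4 = 12.
W^SO = (Σα)·G^SO − ½·3·(Σα)² = (3/2)·4² = 24.
Deadweight loss = W^SO − W^NE = 11.

11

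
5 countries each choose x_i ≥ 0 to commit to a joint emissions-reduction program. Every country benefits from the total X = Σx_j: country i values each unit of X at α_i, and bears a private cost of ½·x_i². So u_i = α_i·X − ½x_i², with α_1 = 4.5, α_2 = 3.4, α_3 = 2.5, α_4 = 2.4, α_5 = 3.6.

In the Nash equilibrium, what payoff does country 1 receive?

63.675

Country i's FOC: ∂u_i/∂x_i = α_i − x_i = 0, so x_i* = α_i.
NE contributions = (4.5, 3.4, 2.5, 2.4, 3.6); X = 16.4.
u_1 = α_1·X − ½·(x_1)² = 4.5·16.4 − ½·4.5² = 63.675.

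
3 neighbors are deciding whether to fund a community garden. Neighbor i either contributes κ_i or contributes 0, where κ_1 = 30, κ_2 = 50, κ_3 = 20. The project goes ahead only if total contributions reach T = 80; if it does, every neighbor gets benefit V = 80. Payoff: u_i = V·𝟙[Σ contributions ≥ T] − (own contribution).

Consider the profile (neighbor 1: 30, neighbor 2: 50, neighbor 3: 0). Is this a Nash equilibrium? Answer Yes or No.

Total = 80 ≥ 80: provided.
Neighbor 1 (pledges 30, payoff 50): dropping to 0 → total 50, payoff 0. No gain.
Neighbor 2 (pledges 50, payoff 30): dropping to 0 → total 30, payoff 0. No gain.
Neighbor 3 (pledges 0, payoff 80): pledging 20 → total 100, payoff 60. No gain.

Yes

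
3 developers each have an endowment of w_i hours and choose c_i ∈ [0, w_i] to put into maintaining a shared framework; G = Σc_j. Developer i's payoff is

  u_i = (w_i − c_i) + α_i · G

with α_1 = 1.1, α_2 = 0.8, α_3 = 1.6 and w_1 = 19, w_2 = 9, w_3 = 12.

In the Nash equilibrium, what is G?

∂u_i/∂c_i = α_i − 1, so developer i contributes w_i if α_i > 1, else 0.
α_i > 1 for i ∈ {1, 3}; NE contributions (19, 0, 12), G = 31.

31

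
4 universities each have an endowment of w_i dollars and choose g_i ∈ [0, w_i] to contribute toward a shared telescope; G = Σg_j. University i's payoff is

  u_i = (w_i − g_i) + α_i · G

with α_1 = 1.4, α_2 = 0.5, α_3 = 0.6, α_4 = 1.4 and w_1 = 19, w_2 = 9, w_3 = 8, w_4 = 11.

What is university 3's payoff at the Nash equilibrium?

26

∂u_i/∂g_i = α_i − 1, so university i contributes w_i if α_i > 1, else 0.
α_i > 1 for i ∈ {1, 4}; NE contributions (19, 0, 0, 11), G = 30.
u_3 = (8 − 0) + 0.6·30 = 26.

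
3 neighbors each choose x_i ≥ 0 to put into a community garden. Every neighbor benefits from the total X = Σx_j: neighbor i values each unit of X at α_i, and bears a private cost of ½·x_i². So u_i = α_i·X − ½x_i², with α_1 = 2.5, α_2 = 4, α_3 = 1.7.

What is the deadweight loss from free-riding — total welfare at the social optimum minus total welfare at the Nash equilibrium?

Neighbor i's FOC: ∂u_i/∂x_i = α_i − x_i = 0, so x_i* = α_i.
NE contributions = (2.5, 4, 1.7); X = 8.2.
W^NE = (Σα)·X − ½Σα_i² = 8.2² − ½·25.14 = 54.67.
Planner sets x_i = Σα_j = 8.2 for every i, so X^SO = 3·8.2 = 24.6.
W^SO = (Σα)·X^SO − ½·3·(Σα)² = (3/2)·8.2² = 100.86.
Deadweight loss = W^SO − W^NE = 46.19.

46.19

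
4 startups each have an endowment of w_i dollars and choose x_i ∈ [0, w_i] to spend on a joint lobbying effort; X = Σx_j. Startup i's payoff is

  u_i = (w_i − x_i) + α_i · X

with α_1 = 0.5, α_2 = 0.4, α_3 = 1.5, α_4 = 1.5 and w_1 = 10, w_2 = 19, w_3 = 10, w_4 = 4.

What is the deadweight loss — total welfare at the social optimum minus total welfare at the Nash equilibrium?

84.1

∂u_i/∂x_i = α_i − 1, so startup i contributes w_i if α_i > 1, else 0.
α_i > 1 for i ∈ {3, 4}; NE contributions (0, 0, 10, 4), X = 14.
W^NE = Σw_i − X^NE + (Σα_i)·X^NE = 43 + 2.9·14 = 83.6.
Planner: ∂(Σu_j)/∂x_i = Σα_j − 1 = 2.9 > 0, so everyone contributes w_i; X^SO = 43, W^SO = 43 + 2.9·43 = 167.7.
Deadweight loss = 84.1.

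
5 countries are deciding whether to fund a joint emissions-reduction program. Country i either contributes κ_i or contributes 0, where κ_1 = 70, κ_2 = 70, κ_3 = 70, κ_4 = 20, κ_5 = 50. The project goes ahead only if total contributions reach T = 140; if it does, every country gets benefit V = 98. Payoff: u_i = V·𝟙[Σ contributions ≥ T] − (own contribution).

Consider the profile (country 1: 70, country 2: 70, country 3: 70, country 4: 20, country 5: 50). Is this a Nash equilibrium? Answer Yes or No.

Total = 280 ≥ 140: provided.
Country 1 (pledges 70, payoff 28): dropping to 0 → total 210, payoff 98. Profitable deviation.

No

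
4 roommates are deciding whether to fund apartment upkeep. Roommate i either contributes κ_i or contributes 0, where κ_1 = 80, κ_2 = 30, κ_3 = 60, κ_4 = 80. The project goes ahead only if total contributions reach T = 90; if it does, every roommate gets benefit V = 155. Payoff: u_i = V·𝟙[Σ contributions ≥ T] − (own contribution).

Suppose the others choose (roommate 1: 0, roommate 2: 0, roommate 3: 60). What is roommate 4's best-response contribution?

80

Others' total = 60. Contributing 80 brings total to 140 ≥ 90: gain V − κ_4 = 75.
Best response: 80.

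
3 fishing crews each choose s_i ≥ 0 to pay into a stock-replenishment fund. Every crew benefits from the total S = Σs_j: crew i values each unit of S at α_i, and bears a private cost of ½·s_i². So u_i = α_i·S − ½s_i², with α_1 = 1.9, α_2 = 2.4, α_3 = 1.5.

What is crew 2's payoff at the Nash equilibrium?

Crew i's FOC: ∂u_i/∂s_i = α_i − s_i = 0, so s_i* = α_i.
NE contributions = (1.9, 2.4, 1.5); S = 5.8.
u_2 = α_2·S − ½·(s_2)² = 2.4·5.8 − ½·2.4² = 11.04.

11.04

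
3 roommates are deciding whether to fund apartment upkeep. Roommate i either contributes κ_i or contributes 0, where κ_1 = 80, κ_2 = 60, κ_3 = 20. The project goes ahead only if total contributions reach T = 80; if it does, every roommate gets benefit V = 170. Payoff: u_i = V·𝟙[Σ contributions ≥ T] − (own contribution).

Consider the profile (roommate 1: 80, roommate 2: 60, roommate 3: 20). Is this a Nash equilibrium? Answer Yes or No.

Total = 160 ≥ 80: provided.
Roommate 1 (pledges 80, payoff 90): dropping to 0 → total 80, payoff 170. Profitable deviation.

No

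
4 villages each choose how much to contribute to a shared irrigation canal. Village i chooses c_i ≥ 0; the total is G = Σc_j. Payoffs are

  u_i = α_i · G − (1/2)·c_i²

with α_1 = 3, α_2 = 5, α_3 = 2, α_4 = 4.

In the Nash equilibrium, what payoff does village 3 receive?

26

Village i's FOC: ∂u_i/∂c_i = α_i − c_i = 0, so c_i* = α_i.
NE contributions = (3, 5, 2, 4); G = 14.
u_3 = α_3·G − ½·(c_3)² = 2·14 − ½·2² = 26.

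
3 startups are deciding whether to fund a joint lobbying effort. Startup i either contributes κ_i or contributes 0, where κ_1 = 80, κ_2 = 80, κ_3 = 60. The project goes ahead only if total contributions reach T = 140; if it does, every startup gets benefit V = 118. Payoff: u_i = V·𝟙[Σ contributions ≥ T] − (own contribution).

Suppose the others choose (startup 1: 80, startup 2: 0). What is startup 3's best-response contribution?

60

Others' total = 80. Contributing 60 brings total to 140 ≥ 140: gain V − κ_3 = 58.
Best response: 60.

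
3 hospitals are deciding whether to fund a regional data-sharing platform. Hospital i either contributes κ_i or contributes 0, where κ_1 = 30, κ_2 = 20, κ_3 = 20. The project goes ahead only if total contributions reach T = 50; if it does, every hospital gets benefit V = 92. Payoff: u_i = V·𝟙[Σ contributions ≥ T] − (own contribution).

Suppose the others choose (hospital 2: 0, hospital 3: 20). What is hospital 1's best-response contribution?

Others' total = 20. Contributing 30 brings total to 50 ≥ 50: gain V − κ_1 = 62.
Best response: 30.

30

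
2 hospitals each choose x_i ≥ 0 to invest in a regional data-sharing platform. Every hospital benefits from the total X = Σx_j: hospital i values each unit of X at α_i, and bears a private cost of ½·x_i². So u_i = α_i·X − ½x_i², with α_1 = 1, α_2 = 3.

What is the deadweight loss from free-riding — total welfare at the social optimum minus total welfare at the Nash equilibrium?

Hospital i's FOC: ∂u_i/∂x_i = α_i − x_i = 0, so x_i* = α_i.
NE contributions = (1, 3); X = 4.
W^NE = (Σα)·X − ½Σα_i² = 4² − ½·10 = 11.
Planner sets x_i = Σα_j = 4 for every i, so X^SO = 2·4 = 8.
W^SO = (Σα)·X^SO − ½·2·(Σα)² = (2/2)·4² = 16.
Deadweight loss = W^SO − W^NE = 5.

5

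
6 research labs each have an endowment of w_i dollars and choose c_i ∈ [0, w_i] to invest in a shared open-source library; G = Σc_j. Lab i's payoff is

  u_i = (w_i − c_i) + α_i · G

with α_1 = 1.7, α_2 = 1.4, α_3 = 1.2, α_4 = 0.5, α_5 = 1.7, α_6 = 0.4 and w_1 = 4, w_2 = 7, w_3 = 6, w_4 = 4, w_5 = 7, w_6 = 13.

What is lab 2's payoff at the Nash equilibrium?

∂u_i/∂c_i = α_i − 1, so lab i contributes w_i if α_i > 1, else 0.
α_i > 1 for i ∈ {1, 2, 3, 5}; NE contributions (4, 7, 6, 0, 7, 0), G = 24.
u_2 = (7 − 7) + 1.4·24 = 33.6.

33.6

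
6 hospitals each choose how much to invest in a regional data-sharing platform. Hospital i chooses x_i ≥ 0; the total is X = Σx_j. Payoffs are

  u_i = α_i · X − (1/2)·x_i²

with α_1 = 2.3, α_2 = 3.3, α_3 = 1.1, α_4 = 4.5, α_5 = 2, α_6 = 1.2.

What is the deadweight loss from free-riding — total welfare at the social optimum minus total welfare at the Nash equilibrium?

Hospital i's FOC: ∂u_i/∂x_i = α_i − x_i = 0, so x_i* = α_i.
NE contributions = (2.3, 3.3, 1.1, 4.5, 2, 1.2); X = 14.4.
W^NE = (Σα)·X − ½Σα_i² = 14.4² − ½·43.08 = 185.82.
Planner sets x_i = Σα_j = 14.4 for every i, so X^SO = 6·14.4 = 86.4.
W^SO = (Σα)·X^SO − ½·6·(Σα)² = (6/2)·14.4² = 622.08.
Deadweight loss = W^SO − W^NE = 436.26.

436.26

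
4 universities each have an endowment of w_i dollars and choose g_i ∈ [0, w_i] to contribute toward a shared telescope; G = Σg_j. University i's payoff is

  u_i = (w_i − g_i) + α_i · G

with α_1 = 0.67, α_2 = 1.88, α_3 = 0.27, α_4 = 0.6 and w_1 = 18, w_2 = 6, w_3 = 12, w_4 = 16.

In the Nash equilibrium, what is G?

6

∂u_i/∂g_i = α_i − 1, so university i contributes w_i if α_i > 1, else 0.
α_i > 1 for i ∈ {2}; NE contributions (0, 6, 0, 0), G = 6.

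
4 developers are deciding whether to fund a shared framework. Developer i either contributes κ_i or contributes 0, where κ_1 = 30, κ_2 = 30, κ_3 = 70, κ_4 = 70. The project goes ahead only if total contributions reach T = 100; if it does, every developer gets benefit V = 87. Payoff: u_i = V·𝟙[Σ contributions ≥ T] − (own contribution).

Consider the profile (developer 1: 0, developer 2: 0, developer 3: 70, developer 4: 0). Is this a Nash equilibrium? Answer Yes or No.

Total = 70 < 100: not provided.
Developer 1 (pledges 0, payoff 0): pledging 30 → total 100, payoff 57. Profitable deviation.

No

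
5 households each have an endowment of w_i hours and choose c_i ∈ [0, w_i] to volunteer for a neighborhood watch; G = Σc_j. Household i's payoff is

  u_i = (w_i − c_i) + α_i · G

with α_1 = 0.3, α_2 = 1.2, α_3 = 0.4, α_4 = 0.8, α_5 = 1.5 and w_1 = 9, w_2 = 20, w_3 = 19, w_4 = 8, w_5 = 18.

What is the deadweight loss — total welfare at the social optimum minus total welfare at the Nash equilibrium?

115.2

∂u_i/∂c_i = α_i − 1, so household i contributes w_i if α_i > 1, else 0.
α_i > 1 for i ∈ {2, 5}; NE contributions (0, 20, 0, 0, 18), G = 38.
W^NE = Σw_i − G^NE + (Σα_i)·G^NE = 74 + 3.2·38 = 195.6.
Planner: ∂(Σu_j)/∂c_i = Σα_j − 1 = 3.2 > 0, so everyone contributes w_i; G^SO = 74, W^SO = 74 + 3.2·74 = 310.8.
Deadweight loss = 115.2.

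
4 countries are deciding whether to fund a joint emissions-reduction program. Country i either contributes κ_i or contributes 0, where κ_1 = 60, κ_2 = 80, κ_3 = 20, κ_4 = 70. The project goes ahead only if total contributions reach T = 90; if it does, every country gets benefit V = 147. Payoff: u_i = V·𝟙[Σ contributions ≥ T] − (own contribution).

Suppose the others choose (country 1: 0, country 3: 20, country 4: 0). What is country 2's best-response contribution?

Others' total = 20. Contributing 80 brings total to 100 ≥ 90: gain V − κ_2 = 67.
Best response: 80.

80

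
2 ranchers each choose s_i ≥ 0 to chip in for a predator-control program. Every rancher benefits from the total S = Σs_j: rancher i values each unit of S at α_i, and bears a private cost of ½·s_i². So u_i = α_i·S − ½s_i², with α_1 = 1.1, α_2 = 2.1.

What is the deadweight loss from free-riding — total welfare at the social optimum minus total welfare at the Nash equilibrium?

Rancher i's FOC: ∂u_i/∂s_i = α_i − s_i = 0, so s_i* = α_i.
NE contributions = (1.1, 2.1); S = 3.2.
W^NE = (Σα)·S − ½Σα_i² = 3.2² − ½·5.62 = 7.43.
Planner sets s_i = Σα_j = 3.2 for every i, so S^SO = 2·3.2 = 6.4.
W^SO = (Σα)·S^SO − ½·2·(Σα)² = (2/2)·3.2² = 10.24.
Deadweight loss = W^SO − W^NE = 2.81.

2.81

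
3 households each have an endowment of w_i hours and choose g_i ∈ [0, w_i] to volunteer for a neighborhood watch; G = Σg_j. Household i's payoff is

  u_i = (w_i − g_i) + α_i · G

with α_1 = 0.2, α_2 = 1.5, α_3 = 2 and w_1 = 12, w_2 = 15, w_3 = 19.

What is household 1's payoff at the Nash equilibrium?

∂u_i/∂g_i = α_i − 1, so household i contributes w_i if α_i > 1, else 0.
α_i > 1 for i ∈ {2, 3}; NE contributions (0, 15, 19), G = 34.
u_1 = (12 − 0) + 0.2·34 = 18.8.

18.8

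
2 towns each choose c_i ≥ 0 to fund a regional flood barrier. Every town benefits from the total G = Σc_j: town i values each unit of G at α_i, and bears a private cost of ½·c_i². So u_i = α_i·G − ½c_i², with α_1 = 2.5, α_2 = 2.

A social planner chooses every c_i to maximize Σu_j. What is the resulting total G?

Planner FOC: ∂(Σu_j)/∂c_i = (Σα_j) − c_i = 0, so c_i^SO = Σα_j = 4.5 for every i; G^SO = 9.

9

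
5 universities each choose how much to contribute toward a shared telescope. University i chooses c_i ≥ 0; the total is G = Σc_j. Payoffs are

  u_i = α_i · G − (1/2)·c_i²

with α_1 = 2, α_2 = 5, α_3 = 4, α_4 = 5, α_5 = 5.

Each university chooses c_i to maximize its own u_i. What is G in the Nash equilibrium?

University i's FOC: ∂u_i/∂c_i = α_i − c_i = 0, so c_i* = α_i.
NE contributions = (2, 5, 4, 5, 5); G = 21.

21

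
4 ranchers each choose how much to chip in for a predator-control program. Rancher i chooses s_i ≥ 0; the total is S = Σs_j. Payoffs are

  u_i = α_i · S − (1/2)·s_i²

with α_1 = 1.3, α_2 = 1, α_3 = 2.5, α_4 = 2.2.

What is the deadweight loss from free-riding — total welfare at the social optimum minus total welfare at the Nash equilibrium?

Rancher i's FOC: ∂u_i/∂s_i = α_i − s_i = 0, so s_i* = α_i.
NE contributions = (1.3, 1, 2.5, 2.2); S = 7.
W^NE = (Σα)·S − ½Σα_i² = 7² − ½·13.78 = 42.11.
Planner sets s_i = Σα_j = 7 for every i, so S^SO = 4·7 = 28.
W^SO = (Σα)·S^SO − ½·4·(Σα)² = (4/2)·7² = 98.
Deadweight loss = W^SO − W^NE = 55.89.

55.89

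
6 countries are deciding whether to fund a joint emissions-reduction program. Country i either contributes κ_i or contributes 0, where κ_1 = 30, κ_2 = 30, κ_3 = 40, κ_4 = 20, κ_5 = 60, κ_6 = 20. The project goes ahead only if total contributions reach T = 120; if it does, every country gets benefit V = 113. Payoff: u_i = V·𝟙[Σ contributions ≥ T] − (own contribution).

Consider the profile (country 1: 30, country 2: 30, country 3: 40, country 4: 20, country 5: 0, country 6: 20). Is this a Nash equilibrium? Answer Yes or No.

Total = 140 ≥ 120: provided.
Country 1 (pledges 30, payoff 83): dropping to 0 → total 110, payoff 0. No gain.
Country 2 (pledges 30, payoff 83): dropping to 0 → total 110, payoff 0. No gain.
Country 3 (pledges 40, payoff 73): dropping to 0 → total 100, payoff 0. No gain.
Country 4 (pledges 20, payoff 93): dropping to 0 → total 120, payoff 113. Profitable deviation.

No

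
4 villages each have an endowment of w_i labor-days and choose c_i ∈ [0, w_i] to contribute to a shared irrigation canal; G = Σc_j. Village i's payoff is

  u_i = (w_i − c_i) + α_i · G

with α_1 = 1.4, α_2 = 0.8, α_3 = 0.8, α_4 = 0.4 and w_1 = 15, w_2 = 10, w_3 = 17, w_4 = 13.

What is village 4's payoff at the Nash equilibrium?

19

∂u_i/∂c_i = α_i − 1, so village i contributes w_i if α_i > 1, else 0.
α_i > 1 for i ∈ {1}; NE contributions (15, 0, 0, 0), G = 15.
u_4 = (13 − 0) + 0.4·15 = 19.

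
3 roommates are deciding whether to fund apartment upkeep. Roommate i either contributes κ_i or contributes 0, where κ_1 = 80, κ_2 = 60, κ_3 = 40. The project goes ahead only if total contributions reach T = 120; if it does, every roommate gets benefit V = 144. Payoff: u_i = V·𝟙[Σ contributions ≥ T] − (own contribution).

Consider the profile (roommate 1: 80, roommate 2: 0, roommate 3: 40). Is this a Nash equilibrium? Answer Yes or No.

Yes

Total = 120 ≥ 120: provided.
Roommate 1 (pledges 80, payoff 64): dropping to 0 → total 40, payoff 0. No gain.
Roommate 2 (pledges 0, payoff 144): pledging 60 → total 180, payoff 84. No gain.
Roommate 3 (pledges 40, payoff 104): dropping to 0 → total 80, payoff 0. No gain.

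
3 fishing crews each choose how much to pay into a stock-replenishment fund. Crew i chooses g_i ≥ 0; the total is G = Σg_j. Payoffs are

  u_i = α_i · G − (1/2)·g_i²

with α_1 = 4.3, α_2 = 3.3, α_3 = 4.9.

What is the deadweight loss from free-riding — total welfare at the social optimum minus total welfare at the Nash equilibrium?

104.82

Crew i's FOC: ∂u_i/∂g_i = α_i − g_i = 0, so g_i* = α_i.
NE contributions = (4.3, 3.3, 4.9); G = 12.5.
W^NE = (Σα)·G − ½Σα_i² = 12.5² − ½·53.39 = 129.555.
Planner sets g_i = Σα_j = 12.5 for every i, so G^SO = 3·12.5 = 37.5.
W^SO = (Σα)·G^SO − ½·3·(Σα)² = (3/2)·12.5² = 234.375.
Deadweight loss = W^SO − W^NE = 104.82.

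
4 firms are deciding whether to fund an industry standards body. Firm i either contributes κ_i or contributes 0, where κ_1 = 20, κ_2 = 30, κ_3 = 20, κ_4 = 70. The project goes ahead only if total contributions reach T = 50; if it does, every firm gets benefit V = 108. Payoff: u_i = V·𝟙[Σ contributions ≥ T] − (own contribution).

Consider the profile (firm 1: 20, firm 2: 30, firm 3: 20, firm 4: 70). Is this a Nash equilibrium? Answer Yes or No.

No

Total = 140 ≥ 50: provided.
Firm 1 (pledges 20, payoff 88): dropping to 0 → total 120, payoff 108. Profitable deviation.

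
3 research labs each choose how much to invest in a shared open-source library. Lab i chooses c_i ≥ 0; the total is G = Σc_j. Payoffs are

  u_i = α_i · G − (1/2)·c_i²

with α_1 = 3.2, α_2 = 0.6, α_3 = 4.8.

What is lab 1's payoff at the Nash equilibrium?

22.4

Lab i's FOC: ∂u_i/∂c_i = α_i − c_i = 0, so c_i* = α_i.
NE contributions = (3.2, 0.6, 4.8); G = 8.6.
u_1 = α_1·G − ½·(c_1)² = 3.2·8.6 − ½·3.2² = 22.4.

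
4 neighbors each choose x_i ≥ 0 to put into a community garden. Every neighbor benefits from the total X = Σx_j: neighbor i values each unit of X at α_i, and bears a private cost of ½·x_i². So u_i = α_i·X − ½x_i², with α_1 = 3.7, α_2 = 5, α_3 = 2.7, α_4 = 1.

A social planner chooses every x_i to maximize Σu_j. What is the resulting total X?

49.6

Planner FOC: ∂(Σu_j)/∂x_i = (Σα_j) − x_i = 0, so x_i^SO = Σα_j = 12.4 for every i; X^SO = 49.6.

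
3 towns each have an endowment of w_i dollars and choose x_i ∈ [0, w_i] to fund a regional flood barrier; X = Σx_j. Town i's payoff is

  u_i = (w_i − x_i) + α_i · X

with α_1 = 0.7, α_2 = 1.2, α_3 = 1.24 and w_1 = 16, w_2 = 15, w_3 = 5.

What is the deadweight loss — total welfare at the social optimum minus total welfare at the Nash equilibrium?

34.24

∂u_i/∂x_i = α_i − 1, so town i contributes w_i if α_i > 1, else 0.
α_i > 1 for i ∈ {2, 3}; NE contributions (0, 15, 5), X = 20.
W^NE = Σw_i − X^NE + (Σα_i)·X^NE = 36 + 2.14·20 = 78.8.
Planner: ∂(Σu_j)/∂x_i = Σα_j − 1 = 2.14 > 0, so everyone contributes w_i; X^SO = 36, W^SO = 36 + 2.14·36 = 113.04.
Deadweight loss = 34.24.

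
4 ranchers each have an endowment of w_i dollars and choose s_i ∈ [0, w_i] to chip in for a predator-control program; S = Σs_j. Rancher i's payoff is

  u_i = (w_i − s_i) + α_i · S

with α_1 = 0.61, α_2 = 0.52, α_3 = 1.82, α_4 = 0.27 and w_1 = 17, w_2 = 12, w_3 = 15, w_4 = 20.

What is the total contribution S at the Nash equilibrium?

15

∂u_i/∂s_i = α_i − 1, so rancher i contributes w_i if α_i > 1, else 0.
α_i > 1 for i ∈ {3}; NE contributions (0, 0, 15, 0), S = 15.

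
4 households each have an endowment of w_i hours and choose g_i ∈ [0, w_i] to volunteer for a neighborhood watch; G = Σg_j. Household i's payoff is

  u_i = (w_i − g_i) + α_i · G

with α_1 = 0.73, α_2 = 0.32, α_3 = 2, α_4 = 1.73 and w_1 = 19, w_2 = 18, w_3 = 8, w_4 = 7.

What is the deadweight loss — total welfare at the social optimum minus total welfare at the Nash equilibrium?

139.86

∂u_i/∂g_i = α_i − 1, so household i contributes w_i if α_i > 1, else 0.
α_i > 1 for i ∈ {3, 4}; NE contributions (0, 0, 8, 7), G = 15.
W^NE = Σw_i − G^NE + (Σα_i)·G^NE = 52 + 3.78·15 = 108.7.
Planner: ∂(Σu_j)/∂g_i = Σα_j − 1 = 3.78 > 0, so everyone contributes w_i; G^SO = 52, W^SO = 52 + 3.78·52 = 248.56.
Deadweight loss = 139.86.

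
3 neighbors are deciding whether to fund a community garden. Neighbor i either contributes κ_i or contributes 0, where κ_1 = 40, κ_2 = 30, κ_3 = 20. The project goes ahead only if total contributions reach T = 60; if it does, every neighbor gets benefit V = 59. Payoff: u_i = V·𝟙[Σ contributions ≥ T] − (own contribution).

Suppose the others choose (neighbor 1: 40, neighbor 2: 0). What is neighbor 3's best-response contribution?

20

Others' total = 40. Contributing 20 brings total to 60 ≥ 60: gain V − κ_3 = 39.
Best response: 20.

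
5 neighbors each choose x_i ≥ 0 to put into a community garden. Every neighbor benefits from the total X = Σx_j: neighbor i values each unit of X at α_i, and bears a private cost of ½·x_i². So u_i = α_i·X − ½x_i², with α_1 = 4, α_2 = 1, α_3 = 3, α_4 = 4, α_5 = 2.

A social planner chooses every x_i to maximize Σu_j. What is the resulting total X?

70

Planner FOC: ∂(Σu_j)/∂x_i = (Σα_j) − x_i = 0, so x_i^SO = Σα_j = 14 for every i; X^SO = 70.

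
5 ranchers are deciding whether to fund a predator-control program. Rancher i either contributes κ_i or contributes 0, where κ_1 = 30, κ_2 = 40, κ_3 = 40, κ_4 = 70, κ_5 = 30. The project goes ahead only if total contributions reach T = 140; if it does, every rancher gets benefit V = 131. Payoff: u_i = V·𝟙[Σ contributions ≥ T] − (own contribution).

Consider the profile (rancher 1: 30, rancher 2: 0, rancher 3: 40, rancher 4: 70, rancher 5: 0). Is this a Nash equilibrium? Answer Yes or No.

Total = 140 ≥ 140: provided.
Rancher 1 (pledges 30, payoff 101): dropping to 0 → total 110, payoff 0. No gain.
Rancher 2 (pledges 0, payoff 131): pledging 40 → total 180, payoff 91. No gain.
Rancher 3 (pledges 40, payoff 91): dropping to 0 → total 100, payoff 0. No gain.
Rancher 4 (pledges 70, payoff 61): dropping to 0 → total 70, payoff 0. No gain.
Rancher 5 (pledges 0, payoff 131): pledging 30 → total 170, payoff 101. No gain.

Yes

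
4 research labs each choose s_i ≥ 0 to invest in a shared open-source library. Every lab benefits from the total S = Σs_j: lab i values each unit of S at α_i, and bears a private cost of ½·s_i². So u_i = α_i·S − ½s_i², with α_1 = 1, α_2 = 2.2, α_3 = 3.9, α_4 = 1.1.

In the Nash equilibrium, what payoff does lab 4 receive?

Lab i's FOC: ∂u_i/∂s_i = α_i − s_i = 0, so s_i* = α_i.
NE contributions = (1, 2.2, 3.9, 1.1); S = 8.2.
u_4 = α_4·S − ½·(s_4)² = 1.1·8.2 − ½·1.1² = 8.415.

8.415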